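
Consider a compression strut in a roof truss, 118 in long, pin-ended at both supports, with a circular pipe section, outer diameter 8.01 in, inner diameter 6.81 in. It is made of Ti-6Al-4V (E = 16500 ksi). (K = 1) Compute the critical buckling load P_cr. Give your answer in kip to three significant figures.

d_o = 8.01 in, d_i = 6.81 in
I = π(d_o⁴ − d_i⁴)/64 = π(8.01⁴ − 6.810⁴)/64 = 96.49 in⁴
Effective length L_e = K·L = 1 × 118 = 118.0 in
P_cr = π²EI / L_e² = π² × 16500×10³ × 96.49 / 118.0² = 1.129×10^6 lb

P_cr ≈ 1130 kip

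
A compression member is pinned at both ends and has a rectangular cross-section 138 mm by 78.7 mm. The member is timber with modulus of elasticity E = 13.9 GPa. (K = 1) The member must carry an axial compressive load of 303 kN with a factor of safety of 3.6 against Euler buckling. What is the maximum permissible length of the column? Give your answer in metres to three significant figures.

Buckling occurs about the weak axis: I_min = h·b³/12 with b = 78.7 mm (the shorter side).
I_min = 138×78.7³/12 = 5.606×10^6 mm⁴
I = 5.606×10^-6 m⁴
Required critical load P_cr = n·P = 3.6 × 303 = 1091 kN = 1.091×10^6 N
From P_cr = π²EI/(K·L)²:  L = (1/K)·√(π²EI/P_cr) = (1/1)·√(π²×1.39×10^10×5.606×10^-6/1.091×10^6)
L = 0.840 m

L_max ≈ 0.840 m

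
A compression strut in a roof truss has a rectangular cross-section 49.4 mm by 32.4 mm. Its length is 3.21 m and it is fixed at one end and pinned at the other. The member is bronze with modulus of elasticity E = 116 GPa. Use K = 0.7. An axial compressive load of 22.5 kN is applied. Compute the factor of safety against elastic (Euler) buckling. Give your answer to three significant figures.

Buckling occurs about the weak axis: I_min = h·b³/12 with b = 32.4 mm (the shorter side).
I_min = 49.4×32.4³/12 = 1.400×10^5 mm⁴
I = 1.400×10^5 mm⁴ = 1.400×10^-7 m⁴
Effective length L_e = K·L = 0.7 × 3.21 = 2.247 m
P_cr = π²EI / L_e² = π² × 116×10⁹ × 1.400×10^-7 / 2.247² = 3.175×10^4 N
Factor of safety n = P_cr / P = 31.749 / 22.5 = 1.41

n ≈ 1.41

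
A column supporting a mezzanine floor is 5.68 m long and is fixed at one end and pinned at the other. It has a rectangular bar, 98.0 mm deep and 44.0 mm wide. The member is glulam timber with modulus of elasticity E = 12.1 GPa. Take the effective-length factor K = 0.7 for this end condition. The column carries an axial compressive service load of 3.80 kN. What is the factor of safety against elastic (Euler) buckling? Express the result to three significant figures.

Buckling occurs about the weak axis: I_min = h·b³/12 with b = 44.0 mm (the shorter side).
I_min = 98.0×44.0³/12 = 6.957×10^5 mm⁴
I = 6.957×10^5 mm⁴ = 6.957×10^-7 m⁴
Effective length L_e = K·L = 0.7 × 5.68 = 3.976 m
P_cr = π²EI / L_e² = π² × 12.1×10⁹ × 6.957×10^-7 / 3.976² = 5.255×10^3 N
Factor of safety n = P_cr / P = 5.2553 / 3.80 = 1.38

n ≈ 1.38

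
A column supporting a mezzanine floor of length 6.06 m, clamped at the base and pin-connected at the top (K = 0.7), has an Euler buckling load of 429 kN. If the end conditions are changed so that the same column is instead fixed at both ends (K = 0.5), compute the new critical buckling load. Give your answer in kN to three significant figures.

P_cr ∝ 1/K², so P_cr,new = P_cr,old × (K_old/K_new)² = 429 × (0.7/0.5)²
= 429 × 1.960 = 841 kN

P_cr ≈ 841 kN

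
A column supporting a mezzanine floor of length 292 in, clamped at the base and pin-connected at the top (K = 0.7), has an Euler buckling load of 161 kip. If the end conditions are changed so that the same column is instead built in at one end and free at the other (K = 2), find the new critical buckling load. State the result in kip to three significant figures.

P_cr ∝ 1/K², so P_cr,new = P_cr,old × (K_old/K_new)² = 161 × (0.7/2)²
= 161 × 0.1225 = 19.7 kip

P_cr ≈ 19.7 kip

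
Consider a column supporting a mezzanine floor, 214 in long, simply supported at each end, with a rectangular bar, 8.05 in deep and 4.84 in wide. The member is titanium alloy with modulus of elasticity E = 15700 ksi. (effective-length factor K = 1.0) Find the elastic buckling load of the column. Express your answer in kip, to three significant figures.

Buckling occurs about the weak axis: I_min = h·b³/12 with b = 4.84 in (the shorter side).
I_min = 8.05×4.84³/12 = 76.06 in⁴
Effective length L_e = K·L = 1 × 214 = 214.0 in
P_cr = π²EI / L_e² = π² × 15700×10³ × 76.06 / 214.0² = 2.573×10^5 lb

P_cr ≈ 257 kip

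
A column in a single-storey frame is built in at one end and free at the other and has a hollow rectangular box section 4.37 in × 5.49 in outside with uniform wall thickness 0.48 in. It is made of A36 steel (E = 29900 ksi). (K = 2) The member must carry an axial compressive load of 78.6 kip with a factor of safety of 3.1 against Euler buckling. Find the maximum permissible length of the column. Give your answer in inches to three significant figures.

Inner dimensions: h_i = 5.49 − 2×0.48 = 4.530 in, b_i = 4.37 − 2×0.48 = 3.410 in
Weak-axis I_min = (h_o·b_o³ − h_i·b_i³)/12 with b_o = 4.37, b_i = 3.410 in (shorter outer/inner sides).
I_min = (5.49×4.37³ − 4.530×3.410³)/12 = 23.21 in⁴
Required critical load P_cr = n·P = 3.1 × 78.6 = 243.7 kip = 2.437×10^5 lb
From P_cr = π²EI/(K·L)²:  L = (1/K)·√(π²EI/P_cr) = (1/2)·√(π²×2.99×10^7×23.21/2.437×10^5)
L = 83.8 in

L_max ≈ 83.8 in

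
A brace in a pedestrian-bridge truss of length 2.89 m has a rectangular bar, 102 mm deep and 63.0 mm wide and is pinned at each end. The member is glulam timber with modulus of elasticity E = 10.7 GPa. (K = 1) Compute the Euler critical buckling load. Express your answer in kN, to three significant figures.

Buckling occurs about the weak axis: I_min = h·b³/12 with b = 63.0 mm (the shorter side).
I_min = 102×63.0³/12 = 2.125×10^6 mm⁴
I = 2.125×10^6 mm⁴ = 2.125×10^-6 m⁴
Effective length L_e = K·L = 1 × 2.89 = 2.890 m
P_cr = π²EI / L_e² = π² × 10.7×10⁹ × 2.125×10^-6 / 2.890² = 2.687×10^4 N

P_cr ≈ 26.9 kN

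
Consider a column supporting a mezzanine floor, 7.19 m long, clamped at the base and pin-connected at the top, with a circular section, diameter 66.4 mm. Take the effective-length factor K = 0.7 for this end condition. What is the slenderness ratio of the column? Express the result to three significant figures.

For a solid circle r = d/4 = 66.4/4 = 16.60 mm
L_e = K·L = 0.7 × 7.19 m = 5.033 m = 5033.0 mm
λ = L_e / r_min = 5033.0 / 16.60 = 303

λ ≈ 303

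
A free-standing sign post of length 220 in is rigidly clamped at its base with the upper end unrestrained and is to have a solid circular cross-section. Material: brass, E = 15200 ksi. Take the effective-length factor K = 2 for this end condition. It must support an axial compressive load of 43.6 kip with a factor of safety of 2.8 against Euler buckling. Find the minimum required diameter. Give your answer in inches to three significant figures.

Required P_cr = n·P = 2.8 × 43.6 = 122.1 kip
L_e = K·L = 2 × 220 = 440.0 in
Required I = P_cr·L_e²/(π²E) = 1.221×10^5 × 440.0² / (π² × 1.52×10^7) = 157.5 in⁴
Solid circle: I = πd⁴/64  ⇒  d = (64I/π)^(1/4) = (64×157.5/π)^(1/4) = 7.53 in

d ≈ 7.53 in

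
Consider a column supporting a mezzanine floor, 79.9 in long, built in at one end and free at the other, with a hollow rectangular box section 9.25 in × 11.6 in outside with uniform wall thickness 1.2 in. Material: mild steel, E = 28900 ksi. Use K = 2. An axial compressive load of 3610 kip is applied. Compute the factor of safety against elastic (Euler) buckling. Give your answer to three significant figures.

Inner dimensions: h_i = 11.6 − 2×1.2 = 9.200 in, b_i = 9.25 − 2×1.2 = 6.850 in
Weak-axis I_min = (h_o·b_o³ − h_i·b_i³)/12 with b_o = 9.25, b_i = 6.850 in (shorter outer/inner sides).
I_min = (11.6×9.25³ − 9.200×6.850³)/12 = 518.7 in⁴
Effective length L_e = K·L = 2 × 79.9 = 159.8 in
P_cr = π²EI / L_e² = π² × 28900×10³ × 518.7 / 159.8² = 5.793×10^6 lb
Factor of safety n = P_cr / P = 5793.2 / 3610 = 1.60

n ≈ 1.60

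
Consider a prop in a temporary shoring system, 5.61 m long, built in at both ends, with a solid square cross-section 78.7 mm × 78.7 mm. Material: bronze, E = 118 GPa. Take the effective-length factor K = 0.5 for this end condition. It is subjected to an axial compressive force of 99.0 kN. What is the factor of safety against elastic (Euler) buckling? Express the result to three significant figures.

I = a⁴/12 = 78.7⁴/12 = 3.197×10^6 mm⁴
I = 3.197×10^6 mm⁴ = 3.197×10^-6 m⁴
Effective length L_e = K·L = 0.5 × 5.61 = 2.805 m
P_cr = π²EI / L_e² = π² × 118×10⁹ × 3.197×10^-6 / 2.805² = 4.732×10^5 N
Factor of safety n = P_cr / P = 473.19 / 99.0 = 4.78

n ≈ 4.78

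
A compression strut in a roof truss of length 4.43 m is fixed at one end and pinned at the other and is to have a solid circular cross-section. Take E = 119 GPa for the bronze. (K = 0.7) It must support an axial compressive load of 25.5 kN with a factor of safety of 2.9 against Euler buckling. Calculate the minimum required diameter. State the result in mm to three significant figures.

Required P_cr = n·P = 2.9 × 25.5 = 73.95 kN
L_e = K·L = 0.7 × 4.43 = 3.101 m
Required I = P_cr·L_e²/(π²E) = 7.395×10^4 × 3.101² / (π² × 1.19×10^11) = 6.055×10^-7 m⁴
I_req = 6.055×10^5 mm⁴
Solid circle: I = πd⁴/64  ⇒  d = (64I/π)^(1/4) = (64×6.055×10^5/π)^(1/4) = 59.3 mm

d ≈ 59.3 mm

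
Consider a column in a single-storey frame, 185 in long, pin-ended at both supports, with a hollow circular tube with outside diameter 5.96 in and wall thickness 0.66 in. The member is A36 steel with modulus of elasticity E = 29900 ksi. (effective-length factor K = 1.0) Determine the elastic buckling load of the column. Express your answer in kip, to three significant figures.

Inner diameter d_i = 5.96 − 2×0.66 = 4.640 in
I = π(d_o⁴ − d_i⁴)/64 = π(5.96⁴ − 4.640⁴)/64 = 39.18 in⁴
Effective length L_e = K·L = 1 × 185 = 185.0 in
P_cr = π²EI / L_e² = π² × 29900×10³ × 39.18 / 185.0² = 3.379×10^5 lb

P_cr ≈ 338 kip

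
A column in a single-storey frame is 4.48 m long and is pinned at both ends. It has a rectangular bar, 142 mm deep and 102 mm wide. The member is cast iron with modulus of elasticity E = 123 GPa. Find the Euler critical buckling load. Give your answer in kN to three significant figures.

Buckling occurs about the weak axis: I_min = h·b³/12 with b = 102 mm (the shorter side).
I_min = 142×102³/12 = 1.256×10^7 mm⁴
I = 1.256×10^7 mm⁴ = 1.256×10^-5 m⁴
Effective length L_e = K·L = 1 × 4.48 = 4.480 m
P_cr = π²EI / L_e² = π² × 123×10⁹ × 1.256×10^-5 / 4.480² = 7.596×10^5 N

P_cr ≈ 760 kN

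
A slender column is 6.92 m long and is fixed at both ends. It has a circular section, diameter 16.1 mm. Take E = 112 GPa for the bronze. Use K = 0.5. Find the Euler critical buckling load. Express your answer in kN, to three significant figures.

P_cr ≈ 0.305 kN

I = πd⁴/64 = π×16.1⁴/64 = 3.298×10^3 mm⁴
I = 3.298×10^3 mm⁴ = 3.298×10^-9 m⁴
Effective length L_e = K·L = 0.5 × 6.92 = 3.460 m
P_cr = π²EI / L_e² = π² × 112×10⁹ × 3.298×10^-9 / 3.460² = 304.5 N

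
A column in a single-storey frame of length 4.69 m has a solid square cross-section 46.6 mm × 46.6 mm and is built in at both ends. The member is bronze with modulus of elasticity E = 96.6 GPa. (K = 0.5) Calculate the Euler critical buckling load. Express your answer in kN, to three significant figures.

I = a⁴/12 = 46.6⁴/12 = 3.930×10^5 mm⁴
I = 3.930×10^5 mm⁴ = 3.930×10^-7 m⁴
Effective length L_e = K·L = 0.5 × 4.69 = 2.345 m
P_cr = π²EI / L_e² = π² × 96.6×10⁹ × 3.930×10^-7 / 2.345² = 6.813×10^4 N

P_cr ≈ 68.1 kN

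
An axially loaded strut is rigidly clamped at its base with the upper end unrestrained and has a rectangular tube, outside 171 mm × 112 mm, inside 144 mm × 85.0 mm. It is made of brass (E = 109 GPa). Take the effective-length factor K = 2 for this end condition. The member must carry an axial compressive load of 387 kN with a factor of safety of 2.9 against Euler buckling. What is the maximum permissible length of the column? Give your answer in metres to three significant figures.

Weak-axis I_min = (h_o·b_o³ − h_i·b_i³)/12 with b_o = 112, b_i = 85.00 mm (shorter outer/inner sides).
I_min = (171×112³ − 144.0×85.00³)/12 = 1.265×10^7 mm⁴
I = 1.265×10^-5 m⁴
Required critical load P_cr = n·P = 2.9 × 387 = 1122 kN = 1.122×10^6 N
From P_cr = π²EI/(K·L)²:  L = (1/K)·√(π²EI/P_cr) = (1/2)·√(π²×1.09×10^11×1.265×10^-5/1.122×10^6)
L = 1.74 m

L_max ≈ 1.74 m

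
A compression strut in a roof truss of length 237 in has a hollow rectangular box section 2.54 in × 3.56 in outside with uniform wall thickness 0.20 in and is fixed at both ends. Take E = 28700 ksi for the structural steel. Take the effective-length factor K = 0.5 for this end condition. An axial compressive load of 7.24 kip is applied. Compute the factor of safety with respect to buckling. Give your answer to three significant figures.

Inner dimensions: h_i = 3.56 − 2×0.20 = 3.160 in, b_i = 2.54 − 2×0.20 = 2.140 in
Weak-axis I_min = (h_o·b_o³ − h_i·b_i³)/12 with b_o = 2.54, b_i = 2.140 in (shorter outer/inner sides).
I_min = (3.56×2.54³ − 3.160×2.140³)/12 = 2.281 in⁴
Effective length L_e = K·L = 0.5 × 237 = 118.5 in
P_cr = π²EI / L_e² = π² × 28700×10³ × 2.281 / 118.5² = 4.601×10^4 lb
Factor of safety n = P_cr / P = 46.007 / 7.24 = 6.35

n ≈ 6.35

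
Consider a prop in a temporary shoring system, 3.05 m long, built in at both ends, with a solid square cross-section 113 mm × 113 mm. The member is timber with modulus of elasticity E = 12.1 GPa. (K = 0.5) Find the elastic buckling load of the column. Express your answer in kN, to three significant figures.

P_cr ≈ 698 kN

I = a⁴/12 = 113⁴/12 = 1.359×10^7 mm⁴
I = 1.359×10^7 mm⁴ = 1.359×10^-5 m⁴
Effective length L_e = K·L = 0.5 × 3.05 = 1.525 m
P_cr = π²EI / L_e² = π² × 12.1×10⁹ × 1.359×10^-5 / 1.525² = 6.977×10^5 N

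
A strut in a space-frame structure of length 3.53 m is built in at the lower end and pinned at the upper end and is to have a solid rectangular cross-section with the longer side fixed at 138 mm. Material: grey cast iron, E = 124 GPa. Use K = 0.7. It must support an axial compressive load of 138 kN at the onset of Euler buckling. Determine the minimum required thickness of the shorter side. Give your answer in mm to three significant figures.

b ≈ 39.1 mm

L_e = K·L = 0.7 × 3.53 = 2.471 m
Required I = P_cr·L_e²/(π²E) = 1.380×10^5 × 2.471² / (π² × 1.24×10^11) = 6.885×10^-7 m⁴
I_req = 6.885×10^5 mm⁴
Rectangle, weak axis: I_min = h·b³/12 with h = 138 mm fixed  ⇒  b = (12I/h)^(1/3) = 39.1 mm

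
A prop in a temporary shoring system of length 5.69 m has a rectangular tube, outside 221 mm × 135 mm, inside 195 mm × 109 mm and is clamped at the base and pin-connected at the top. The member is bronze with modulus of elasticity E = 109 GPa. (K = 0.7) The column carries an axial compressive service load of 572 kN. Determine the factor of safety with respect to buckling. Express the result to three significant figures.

Weak-axis I_min = (h_o·b_o³ − h_i·b_i³)/12 with b_o = 135, b_i = 109.0 mm (shorter outer/inner sides).
I_min = (221×135³ − 195.0×109.0³)/12 = 2.427×10^7 mm⁴
I = 2.427×10^7 mm⁴ = 2.427×10^-5 m⁴
Effective length L_e = K·L = 0.7 × 5.69 = 3.983 m
P_cr = π²EI / L_e² = π² × 109×10⁹ × 2.427×10^-5 / 3.983² = 1.646×10^6 N
Factor of safety n = P_cr / P = 1645.6 / 572 = 2.88

n ≈ 2.88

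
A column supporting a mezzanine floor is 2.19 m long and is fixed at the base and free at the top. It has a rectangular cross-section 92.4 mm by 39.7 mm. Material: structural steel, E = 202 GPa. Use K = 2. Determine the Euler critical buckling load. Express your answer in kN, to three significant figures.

Buckling occurs about the weak axis: I_min = h·b³/12 with b = 39.7 mm (the shorter side).
I_min = 92.4×39.7³/12 = 4.818×10^5 mm⁴
I = 4.818×10^5 mm⁴ = 4.818×10^-7 m⁴
Effective length L_e = K·L = 2 × 2.19 = 4.380 m
P_cr = π²EI / L_e² = π² × 202×10⁹ × 4.818×10^-7 / 4.380² = 5.007×10^4 N

P_cr ≈ 50.1 kN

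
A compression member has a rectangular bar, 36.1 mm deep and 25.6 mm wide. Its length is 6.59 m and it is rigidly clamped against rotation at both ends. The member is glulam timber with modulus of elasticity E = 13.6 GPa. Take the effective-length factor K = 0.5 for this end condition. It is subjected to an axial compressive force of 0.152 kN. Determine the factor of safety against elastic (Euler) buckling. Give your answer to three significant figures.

n ≈ 4.11

Buckling occurs about the weak axis: I_min = h·b³/12 with b = 25.6 mm (the shorter side).
I_min = 36.1×25.6³/12 = 5.047×10^4 mm⁴
I = 5.047×10^4 mm⁴ = 5.047×10^-8 m⁴
Effective length L_e = K·L = 0.5 × 6.59 = 3.295 m
P_cr = π²EI / L_e² = π² × 13.6×10⁹ × 5.047×10^-8 / 3.295² = 624.0 N
Factor of safety n = P_cr / P = 0.62398 / 0.152 = 4.11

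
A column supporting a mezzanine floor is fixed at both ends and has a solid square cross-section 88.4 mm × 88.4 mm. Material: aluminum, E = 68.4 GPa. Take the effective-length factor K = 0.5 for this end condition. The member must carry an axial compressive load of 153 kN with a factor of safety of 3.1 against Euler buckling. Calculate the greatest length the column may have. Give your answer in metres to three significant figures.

I = a⁴/12 = 88.4⁴/12 = 5.089×10^6 mm⁴
I = 5.089×10^-6 m⁴
Required critical load P_cr = n·P = 3.1 × 153 = 474.3 kN = 4.743×10^5 N
From P_cr = π²EI/(K·L)²:  L = (1/K)·√(π²EI/P_cr) = (1/0.5)·√(π²×6.84×10^10×5.089×10^-6/4.743×10^5)
L = 5.38 m

L_max ≈ 5.38 m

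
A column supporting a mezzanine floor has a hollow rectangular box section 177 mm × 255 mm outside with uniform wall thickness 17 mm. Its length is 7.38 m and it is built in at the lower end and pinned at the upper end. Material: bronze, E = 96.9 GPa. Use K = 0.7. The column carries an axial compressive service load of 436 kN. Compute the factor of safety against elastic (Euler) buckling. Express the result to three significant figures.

Inner dimensions: h_i = 255 − 2×17 = 221.0 mm, b_i = 177 − 2×17 = 143.0 mm
Weak-axis I_min = (h_o·b_o³ − h_i·b_i³)/12 with b_o = 177, b_i = 143.0 mm (shorter outer/inner sides).
I_min = (255×177³ − 221.0×143.0³)/12 = 6.398×10^7 mm⁴
I = 6.398×10^7 mm⁴ = 6.398×10^-5 m⁴
Effective length L_e = K·L = 0.7 × 7.38 = 5.166 m
P_cr = π²EI / L_e² = π² × 96.9×10⁹ × 6.398×10^-5 / 5.166² = 2.293×10^6 N
Factor of safety n = P_cr / P = 2292.8 / 436 = 5.26

n ≈ 5.26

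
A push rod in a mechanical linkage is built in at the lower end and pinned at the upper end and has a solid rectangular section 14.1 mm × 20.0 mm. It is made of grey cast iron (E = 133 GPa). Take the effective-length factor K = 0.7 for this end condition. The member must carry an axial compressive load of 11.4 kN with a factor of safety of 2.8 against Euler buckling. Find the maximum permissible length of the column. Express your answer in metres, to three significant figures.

L_max ≈ 0.626 m

Buckling occurs about the weak axis: I_min = h·b³/12 with b = 14.1 mm (the shorter side).
I_min = 20.0×14.1³/12 = 4.672×10^3 mm⁴
I = 4.672×10^-9 m⁴
Required critical load P_cr = n·P = 2.8 × 11.4 = 31.92 kN = 3.192×10^4 N
From P_cr = π²EI/(K·L)²:  L = (1/K)·√(π²EI/P_cr) = (1/0.7)·√(π²×1.33×10^11×4.672×10^-9/3.192×10^4)
L = 0.626 m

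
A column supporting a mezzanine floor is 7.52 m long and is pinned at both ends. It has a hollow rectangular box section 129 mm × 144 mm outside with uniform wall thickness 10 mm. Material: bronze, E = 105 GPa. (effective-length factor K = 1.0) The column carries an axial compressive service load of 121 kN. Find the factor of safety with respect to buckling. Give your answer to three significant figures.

Inner dimensions: h_i = 144 − 2×10 = 124.0 mm, b_i = 129 − 2×10 = 109.0 mm
Weak-axis I_min = (h_o·b_o³ − h_i·b_i³)/12 with b_o = 129, b_i = 109.0 mm (shorter outer/inner sides).
I_min = (144×129³ − 124.0×109.0³)/12 = 1.238×10^7 mm⁴
I = 1.238×10^7 mm⁴ = 1.238×10^-5 m⁴
Effective length L_e = K·L = 1 × 7.52 = 7.520 m
P_cr = π²EI / L_e² = π² × 105×10⁹ × 1.238×10^-5 / 7.520² = 2.268×10^5 N
Factor of safety n = P_cr / P = 226.84 / 121 = 1.87

n ≈ 1.87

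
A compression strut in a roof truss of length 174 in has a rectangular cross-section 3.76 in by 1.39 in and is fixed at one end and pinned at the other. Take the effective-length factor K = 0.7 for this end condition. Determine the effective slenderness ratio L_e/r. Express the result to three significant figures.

λ ≈ 304

For a rectangle r_min = b/√12 = 1.39/√12 = 0.4013 in
L_e = K·L = 0.7 × 174 = 121.8 in
λ = L_e / r_min = 121.80 / 0.4013 = 304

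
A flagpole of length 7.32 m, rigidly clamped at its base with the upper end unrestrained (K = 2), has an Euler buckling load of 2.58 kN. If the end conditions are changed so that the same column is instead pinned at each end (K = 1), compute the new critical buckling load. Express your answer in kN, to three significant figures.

P_cr ≈ 10.3 kN

P_cr ∝ 1/K², so P_cr,new = P_cr,old × (K_old/K_new)² = 2.58 × (2/1)²
= 2.58 × 4.000 = 10.3 kN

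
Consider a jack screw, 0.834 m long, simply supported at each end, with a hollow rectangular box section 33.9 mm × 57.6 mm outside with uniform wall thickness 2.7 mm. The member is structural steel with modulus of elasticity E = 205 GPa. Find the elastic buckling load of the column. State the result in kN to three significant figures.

Inner dimensions: h_i = 57.6 − 2×2.7 = 52.20 mm, b_i = 33.9 − 2×2.7 = 28.50 mm
Weak-axis I_min = (h_o·b_o³ − h_i·b_i³)/12 with b_o = 33.9, b_i = 28.50 mm (shorter outer/inner sides).
I_min = (57.6×33.9³ − 52.20×28.50³)/12 = 8.630×10^4 mm⁴
I = 8.630×10^4 mm⁴ = 8.630×10^-8 m⁴
Effective length L_e = K·L = 1 × 0.834 = 0.8340 m
P_cr = π²EI / L_e² = π² × 205×10⁹ × 8.630×10^-8 / 0.8340² = 2.510×10^5 N

P_cr ≈ 251 kN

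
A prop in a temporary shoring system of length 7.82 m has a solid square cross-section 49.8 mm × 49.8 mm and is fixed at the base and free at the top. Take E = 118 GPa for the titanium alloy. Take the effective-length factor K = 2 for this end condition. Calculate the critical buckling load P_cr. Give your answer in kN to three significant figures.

I = a⁴/12 = 49.8⁴/12 = 5.125×10^5 mm⁴
I = 5.125×10^5 mm⁴ = 5.125×10^-7 m⁴
Effective length L_e = K·L = 2 × 7.82 = 15.64 m
P_cr = π²EI / L_e² = π² × 118×10⁹ × 5.125×10^-7 / 15.64² = 2.440×10^3 N

P_cr ≈ 2.44 kN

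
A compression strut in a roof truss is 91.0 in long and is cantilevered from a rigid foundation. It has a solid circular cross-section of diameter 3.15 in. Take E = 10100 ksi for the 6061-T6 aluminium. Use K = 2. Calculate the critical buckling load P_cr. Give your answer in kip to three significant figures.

P_cr ≈ 14.5 kip

I = πd⁴/64 = π×3.15⁴/64 = 4.833 in⁴
Effective length L_e = K·L = 2 × 91.0 = 182.0 in
P_cr = π²EI / L_e² = π² × 10100×10³ × 4.833 / 182.0² = 1.454×10^4 lb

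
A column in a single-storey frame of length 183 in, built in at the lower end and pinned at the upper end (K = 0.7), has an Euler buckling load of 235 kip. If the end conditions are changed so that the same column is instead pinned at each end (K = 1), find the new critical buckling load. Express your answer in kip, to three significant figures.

P_cr ≈ 115 kip

P_cr ∝ 1/K², so P_cr,new = P_cr,old × (K_old/K_new)² = 235 × (0.7/1)²
= 235 × 0.4900 = 115 kip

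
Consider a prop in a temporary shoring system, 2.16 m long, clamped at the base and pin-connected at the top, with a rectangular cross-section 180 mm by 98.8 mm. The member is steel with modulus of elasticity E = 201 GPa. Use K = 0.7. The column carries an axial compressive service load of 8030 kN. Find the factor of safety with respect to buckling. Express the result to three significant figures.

Buckling occurs about the weak axis: I_min = h·b³/12 with b = 98.8 mm (the shorter side).
I_min = 180×98.8³/12 = 1.447×10^7 mm⁴
I = 1.447×10^7 mm⁴ = 1.447×10^-5 m⁴
Effective length L_e = K·L = 0.7 × 2.16 = 1.512 m
P_cr = π²EI / L_e² = π² × 201×10⁹ × 1.447×10^-5 / 1.512² = 1.255×10^7 N
Factor of safety n = P_cr / P = 12553 / 8030 = 1.56

n ≈ 1.56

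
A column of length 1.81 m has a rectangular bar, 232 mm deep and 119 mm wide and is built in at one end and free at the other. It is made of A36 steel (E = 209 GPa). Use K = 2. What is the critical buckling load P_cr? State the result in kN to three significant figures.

Buckling occurs about the weak axis: I_min = h·b³/12 with b = 119 mm (the shorter side).
I_min = 232×119³/12 = 3.258×10^7 mm⁴
I = 3.258×10^7 mm⁴ = 3.258×10^-5 m⁴
Effective length L_e = K·L = 2 × 1.81 = 3.620 m
P_cr = π²EI / L_e² = π² × 209×10⁹ × 3.258×10^-5 / 3.620² = 5.128×10^6 N

P_cr ≈ 5130 kN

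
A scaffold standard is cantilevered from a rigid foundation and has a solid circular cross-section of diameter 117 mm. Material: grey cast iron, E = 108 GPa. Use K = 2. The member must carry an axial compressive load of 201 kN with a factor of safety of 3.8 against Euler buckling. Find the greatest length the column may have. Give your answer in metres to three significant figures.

I = πd⁴/64 = π×117⁴/64 = 9.198×10^6 mm⁴
I = 9.198×10^-6 m⁴
Required critical load P_cr = n·P = 3.8 × 201 = 763.8 kN = 7.638×10^5 N
From P_cr = π²EI/(K·L)²:  L = (1/K)·√(π²EI/P_cr) = (1/2)·√(π²×1.08×10^11×9.198×10^-6/7.638×10^5)
L = 1.79 m

L_max ≈ 1.79 m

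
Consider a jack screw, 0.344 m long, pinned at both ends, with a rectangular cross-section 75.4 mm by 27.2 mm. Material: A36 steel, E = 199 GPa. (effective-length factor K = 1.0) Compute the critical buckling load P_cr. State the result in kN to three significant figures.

Buckling occurs about the weak axis: I_min = h·b³/12 with b = 27.2 mm (the shorter side).
I_min = 75.4×27.2³/12 = 1.264×10^5 mm⁴
I = 1.264×10^5 mm⁴ = 1.264×10^-7 m⁴
Effective length L_e = K·L = 1 × 0.344 = 0.3440 m
P_cr = π²EI / L_e² = π² × 199×10⁹ × 1.264×10^-7 / 0.3440² = 2.099×10^6 N

P_cr ≈ 2100 kN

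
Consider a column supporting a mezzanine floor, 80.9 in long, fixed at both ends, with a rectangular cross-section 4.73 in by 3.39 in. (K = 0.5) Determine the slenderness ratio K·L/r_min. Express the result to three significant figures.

Buckling occurs about the weak axis: I_min = h·b³/12 with b = 3.39 in (the shorter side).
I_min = 4.73×3.39³/12 = 15.36 in⁴
A = 16.03 in²;  r_min = √(I/A) = √(15.36/16.03) = 0.9786 in
L_e = K·L = 0.5 × 80.9 = 40.45 in
λ = L_e / r_min = 40.450 / 0.9786 = 41.3

λ ≈ 41.3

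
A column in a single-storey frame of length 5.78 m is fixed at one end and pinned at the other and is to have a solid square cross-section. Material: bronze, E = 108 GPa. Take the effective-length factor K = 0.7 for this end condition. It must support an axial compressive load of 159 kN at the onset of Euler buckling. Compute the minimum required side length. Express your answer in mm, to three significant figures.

a ≈ 73.6 mm

L_e = K·L = 0.7 × 5.78 = 4.046 m
Required I = P_cr·L_e²/(π²E) = 1.590×10^5 × 4.046² / (π² × 1.08×10^11) = 2.442×10^-6 m⁴
I_req = 2.442×10^6 mm⁴
Solid square: I = a⁴/12  ⇒  a = (12I)^(1/4) = (12×2.442×10^6)^(1/4) = 73.6 mm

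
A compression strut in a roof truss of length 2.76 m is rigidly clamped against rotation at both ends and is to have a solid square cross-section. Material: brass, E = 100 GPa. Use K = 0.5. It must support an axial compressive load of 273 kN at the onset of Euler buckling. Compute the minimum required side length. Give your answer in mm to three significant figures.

a ≈ 50.1 mm

L_e = K·L = 0.5 × 2.76 = 1.380 m
Required I = P_cr·L_e²/(π²E) = 2.730×10^5 × 1.380² / (π² × 1.00×10^11) = 5.268×10^-7 m⁴
I_req = 5.268×10^5 mm⁴
Solid square: I = a⁴/12  ⇒  a = (12I)^(1/4) = (12×5.268×10^5)^(1/4) = 50.1 mm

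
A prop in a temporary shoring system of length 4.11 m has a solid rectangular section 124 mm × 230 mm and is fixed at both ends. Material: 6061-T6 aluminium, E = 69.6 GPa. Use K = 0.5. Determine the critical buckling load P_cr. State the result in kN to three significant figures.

P_cr ≈ 5940 kN

Buckling occurs about the weak axis: I_min = h·b³/12 with b = 124 mm (the shorter side).
I_min = 230×124³/12 = 3.654×10^7 mm⁴
I = 3.654×10^7 mm⁴ = 3.654×10^-5 m⁴
Effective length L_e = K·L = 0.5 × 4.11 = 2.055 m
P_cr = π²EI / L_e² = π² × 69.6×10⁹ × 3.654×10^-5 / 2.055² = 5.944×10^6 N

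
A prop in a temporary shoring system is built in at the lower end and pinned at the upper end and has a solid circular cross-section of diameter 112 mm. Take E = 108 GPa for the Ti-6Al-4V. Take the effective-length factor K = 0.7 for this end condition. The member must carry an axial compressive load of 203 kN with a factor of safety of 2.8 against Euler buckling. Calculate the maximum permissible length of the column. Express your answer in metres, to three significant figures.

L_max ≈ 5.44 m

I = πd⁴/64 = π×112⁴/64 = 7.724×10^6 mm⁴
I = 7.724×10^-6 m⁴
Required critical load P_cr = n·P = 2.8 × 203 = 568.4 kN = 5.684×10^5 N
From P_cr = π²EI/(K·L)²:  L = (1/K)·√(π²EI/P_cr) = (1/0.7)·√(π²×1.08×10^11×7.724×10^-6/5.684×10^5)
L = 5.44 m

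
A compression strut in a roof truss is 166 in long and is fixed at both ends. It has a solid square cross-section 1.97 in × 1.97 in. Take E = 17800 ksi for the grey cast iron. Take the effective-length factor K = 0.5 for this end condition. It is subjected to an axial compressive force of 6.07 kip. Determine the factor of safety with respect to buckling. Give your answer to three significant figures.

I = a⁴/12 = 1.97⁴/12 = 1.255 in⁴
Effective length L_e = K·L = 0.5 × 166 = 83.00 in
P_cr = π²EI / L_e² = π² × 17800×10³ × 1.255 / 83.00² = 3.201×10^4 lb
Factor of safety n = P_cr / P = 32.007 / 6.07 = 5.27

n ≈ 5.27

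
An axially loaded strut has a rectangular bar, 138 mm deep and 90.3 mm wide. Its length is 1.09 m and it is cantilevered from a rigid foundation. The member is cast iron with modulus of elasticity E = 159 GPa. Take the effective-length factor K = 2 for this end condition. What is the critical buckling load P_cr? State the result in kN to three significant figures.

P_cr ≈ 2800 kN

Buckling occurs about the weak axis: I_min = h·b³/12 with b = 90.3 mm (the shorter side).
I_min = 138×90.3³/12 = 8.468×10^6 mm⁴
I = 8.468×10^6 mm⁴ = 8.468×10^-6 m⁴
Effective length L_e = K·L = 2 × 1.09 = 2.180 m
P_cr = π²EI / L_e² = π² × 159×10⁹ × 8.468×10^-6 / 2.180² = 2.796×10^6 N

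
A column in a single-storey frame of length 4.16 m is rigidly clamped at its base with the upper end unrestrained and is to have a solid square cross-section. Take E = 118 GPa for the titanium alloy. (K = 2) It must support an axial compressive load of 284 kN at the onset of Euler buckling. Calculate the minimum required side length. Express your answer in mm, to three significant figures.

a ≈ 119 mm

L_e = K·L = 2 × 4.16 = 8.320 m
Required I = P_cr·L_e²/(π²E) = 2.840×10^5 × 8.320² / (π² × 1.18×10^11) = 1.688×10^-5 m⁴
I_req = 1.688×10^7 mm⁴
Solid square: I = a⁴/12  ⇒  a = (12I)^(1/4) = (12×1.688×10^7)^(1/4) = 119 mm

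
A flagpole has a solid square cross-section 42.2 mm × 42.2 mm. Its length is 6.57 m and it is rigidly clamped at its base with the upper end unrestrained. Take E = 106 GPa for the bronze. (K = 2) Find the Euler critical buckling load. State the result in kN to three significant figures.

P_cr ≈ 1.60 kN

I = a⁴/12 = 42.2⁴/12 = 2.643×10^5 mm⁴
I = 2.643×10^5 mm⁴ = 2.643×10^-7 m⁴
Effective length L_e = K·L = 2 × 6.57 = 13.14 m
P_cr = π²EI / L_e² = π² × 106×10⁹ × 2.643×10^-7 / 13.14² = 1.601×10^3 N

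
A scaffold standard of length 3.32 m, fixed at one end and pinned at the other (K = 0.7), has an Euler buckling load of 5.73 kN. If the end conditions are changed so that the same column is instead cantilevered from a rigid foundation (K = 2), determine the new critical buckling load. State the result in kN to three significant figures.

P_cr ∝ 1/K², so P_cr,new = P_cr,old × (K_old/K_new)² = 5.73 × (0.7/2)²
= 5.73 × 0.1225 = 0.702 kN

P_cr ≈ 0.702 kN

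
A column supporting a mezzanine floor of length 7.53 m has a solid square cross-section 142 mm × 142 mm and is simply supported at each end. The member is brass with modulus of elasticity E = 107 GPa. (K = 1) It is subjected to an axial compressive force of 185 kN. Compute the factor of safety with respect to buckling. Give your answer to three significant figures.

n ≈ 3.41

I = a⁴/12 = 142⁴/12 = 3.388×10^7 mm⁴
I = 3.388×10^7 mm⁴ = 3.388×10^-5 m⁴
Effective length L_e = K·L = 1 × 7.53 = 7.530 m
P_cr = π²EI / L_e² = π² × 107×10⁹ × 3.388×10^-5 / 7.530² = 6.311×10^5 N
Factor of safety n = P_cr / P = 631.05 / 185 = 3.41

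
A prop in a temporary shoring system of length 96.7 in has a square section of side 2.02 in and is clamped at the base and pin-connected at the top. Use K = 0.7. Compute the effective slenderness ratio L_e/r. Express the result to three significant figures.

For a square r = a/√12 = 2.02/√12 = 0.5831 in
L_e = K·L = 0.7 × 96.7 = 67.69 in
λ = L_e / r_min = 67.690 / 0.5831 = 116

λ ≈ 116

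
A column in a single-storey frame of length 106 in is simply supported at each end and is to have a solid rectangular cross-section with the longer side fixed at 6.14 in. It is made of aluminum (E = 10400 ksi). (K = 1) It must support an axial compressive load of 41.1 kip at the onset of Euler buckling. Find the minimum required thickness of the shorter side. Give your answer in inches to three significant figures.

b ≈ 2.06 in

L_e = K·L = 1 × 106 = 106.0 in
Required I = P_cr·L_e²/(π²E) = 4.110×10^4 × 106.0² / (π² × 1.04×10^7) = 4.499 in⁴
Rectangle, weak axis: I_min = h·b³/12 with h = 6.14 in fixed  ⇒  b = (12I/h)^(1/3) = 2.06 in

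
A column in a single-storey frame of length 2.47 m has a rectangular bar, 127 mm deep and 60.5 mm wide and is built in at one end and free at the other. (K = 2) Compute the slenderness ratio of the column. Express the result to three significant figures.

Buckling occurs about the weak axis: I_min = h·b³/12 with b = 60.5 mm (the shorter side).
I_min = 127×60.5³/12 = 2.344×10^6 mm⁴
A = 7.684×10^3 mm²;  r_min = √(I/A) = √(2.344×10^6/7.684×10^3) = 17.46 mm
L_e = K·L = 2 × 2.47 m = 4.940 m = 4940.0 mm
λ = L_e / r_min = 4940.0 / 17.46 = 283

λ ≈ 283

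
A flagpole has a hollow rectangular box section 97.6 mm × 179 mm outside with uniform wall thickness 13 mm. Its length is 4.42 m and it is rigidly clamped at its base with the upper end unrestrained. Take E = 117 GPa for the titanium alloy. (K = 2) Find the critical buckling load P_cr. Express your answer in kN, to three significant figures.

P_cr ≈ 136 kN

Inner dimensions: h_i = 179 − 2×13 = 153.0 mm, b_i = 97.6 − 2×13 = 71.60 mm
Weak-axis I_min = (h_o·b_o³ − h_i·b_i³)/12 with b_o = 97.6, b_i = 71.60 mm (shorter outer/inner sides).
I_min = (179×97.6³ − 153.0×71.60³)/12 = 9.188×10^6 mm⁴
I = 9.188×10^6 mm⁴ = 9.188×10^-6 m⁴
Effective length L_e = K·L = 2 × 4.42 = 8.840 m
P_cr = π²EI / L_e² = π² × 117×10⁹ × 9.188×10^-6 / 8.840² = 1.358×10^5 N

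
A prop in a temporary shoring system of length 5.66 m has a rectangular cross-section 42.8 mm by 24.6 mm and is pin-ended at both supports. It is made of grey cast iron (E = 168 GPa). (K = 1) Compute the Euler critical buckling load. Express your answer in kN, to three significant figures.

P_cr ≈ 2.75 kN

Buckling occurs about the weak axis: I_min = h·b³/12 with b = 24.6 mm (the shorter side).
I_min = 42.8×24.6³/12 = 5.310×10^4 mm⁴
I = 5.310×10^4 mm⁴ = 5.310×10^-8 m⁴
Effective length L_e = K·L = 1 × 5.66 = 5.660 m
P_cr = π²EI / L_e² = π² × 168×10⁹ × 5.310×10^-8 / 5.660² = 2.748×10^3 N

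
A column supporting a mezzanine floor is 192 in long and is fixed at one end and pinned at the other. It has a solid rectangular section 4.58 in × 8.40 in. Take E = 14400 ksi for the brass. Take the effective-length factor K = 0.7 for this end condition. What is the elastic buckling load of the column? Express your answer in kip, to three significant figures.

Buckling occurs about the weak axis: I_min = h·b³/12 with b = 4.58 in (the shorter side).
I_min = 8.40×4.58³/12 = 67.25 in⁴
Effective length L_e = K·L = 0.7 × 192 = 134.4 in
P_cr = π²EI / L_e² = π² × 14400×10³ × 67.25 / 134.4² = 5.291×10^5 lb

P_cr ≈ 529 kip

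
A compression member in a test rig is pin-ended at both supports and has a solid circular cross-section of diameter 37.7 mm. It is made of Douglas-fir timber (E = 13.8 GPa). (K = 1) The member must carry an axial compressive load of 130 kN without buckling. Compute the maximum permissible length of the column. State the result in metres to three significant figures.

L_max ≈ 0.322 m

I = πd⁴/64 = π×37.7⁴/64 = 9.916×10^4 mm⁴
I = 9.916×10^-8 m⁴
At the buckling limit P_cr = P = 1.300×10^5 N
From P_cr = π²EI/(K·L)²:  L = (1/K)·√(π²EI/P_cr) = (1/1)·√(π²×1.38×10^10×9.916×10^-8/1.300×10^5)
L = 0.322 m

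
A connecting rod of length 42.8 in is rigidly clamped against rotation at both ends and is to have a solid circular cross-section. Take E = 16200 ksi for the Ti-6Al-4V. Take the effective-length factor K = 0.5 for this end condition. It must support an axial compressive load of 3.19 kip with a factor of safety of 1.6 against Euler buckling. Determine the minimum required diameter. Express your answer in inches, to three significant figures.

d ≈ 0.739 in

Required P_cr = n·P = 1.6 × 3.19 = 5.104 kip
L_e = K·L = 0.5 × 42.8 = 21.40 in
Required I = P_cr·L_e²/(π²E) = 5.104×10^3 × 21.40² / (π² × 1.62×10^7) = 1.462×10^-2 in⁴
Solid circle: I = πd⁴/64  ⇒  d = (64I/π)^(1/4) = (64×1.462×10^-2/π)^(1/4) = 0.739 in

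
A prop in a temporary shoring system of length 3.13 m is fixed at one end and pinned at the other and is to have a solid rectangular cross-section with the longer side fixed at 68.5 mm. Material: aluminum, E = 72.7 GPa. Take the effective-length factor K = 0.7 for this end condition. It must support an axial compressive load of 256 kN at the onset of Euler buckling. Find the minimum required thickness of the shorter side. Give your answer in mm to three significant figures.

L_e = K·L = 0.7 × 3.13 = 2.191 m
Required I = P_cr·L_e²/(π²E) = 2.560×10^5 × 2.191² / (π² × 7.27×10^10) = 1.713×10^-6 m⁴
I_req = 1.713×10^6 mm⁴
Rectangle, weak axis: I_min = h·b³/12 with h = 68.5 mm fixed  ⇒  b = (12I/h)^(1/3) = 66.9 mm

b ≈ 66.9 mm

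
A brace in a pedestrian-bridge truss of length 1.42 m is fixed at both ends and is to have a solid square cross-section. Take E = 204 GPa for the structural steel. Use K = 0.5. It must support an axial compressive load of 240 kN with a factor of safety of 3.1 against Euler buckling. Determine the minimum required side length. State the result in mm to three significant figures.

Required P_cr = n·P = 3.1 × 240 = 744.0 kN
L_e = K·L = 0.5 × 1.42 = 0.7100 m
Required I = P_cr·L_e²/(π²E) = 7.440×10^5 × 0.7100² / (π² × 2.04×10^11) = 1.863×10^-7 m⁴
I_req = 1.863×10^5 mm⁴
Solid square: I = a⁴/12  ⇒  a = (12I)^(1/4) = (12×1.863×10^5)^(1/4) = 38.7 mm

a ≈ 38.7 mm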